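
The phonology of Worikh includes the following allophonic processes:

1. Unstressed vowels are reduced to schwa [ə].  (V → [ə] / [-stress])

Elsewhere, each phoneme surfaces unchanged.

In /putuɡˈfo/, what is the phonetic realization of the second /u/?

[ə]

/u/ — between /t/ and /ɡ/, in an unstressed syllable — surfaces as [ə] (rule 1).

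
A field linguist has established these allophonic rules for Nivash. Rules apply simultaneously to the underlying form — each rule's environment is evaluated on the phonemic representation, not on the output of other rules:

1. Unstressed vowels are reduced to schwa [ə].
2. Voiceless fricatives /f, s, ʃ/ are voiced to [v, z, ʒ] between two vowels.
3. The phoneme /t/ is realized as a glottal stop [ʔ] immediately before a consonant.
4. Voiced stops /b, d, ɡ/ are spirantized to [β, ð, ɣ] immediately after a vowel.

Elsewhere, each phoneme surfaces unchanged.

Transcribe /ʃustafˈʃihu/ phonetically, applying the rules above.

/ʃ/ — word-initial; rule 2 does not apply here → [ʃ].
Rule 1 applies to /u/ (between /ʃ/ and /s/: in an unstressed syllable) → [ə].
/s/ (between /u/ and /t/): rule 2 targets it, but not between two vowels → unchanged [s].
/t/ — between /s/ and /a/; rule 3 does not apply here → [t].
Rule 1 applies to /a/ (between /t/ and /f/: in an unstressed syllable) → [ə].
/f/ (between /a/ and /ʃ/) is in the target of rule 2 but the environment (between two vowels) is not met → [f].
/ʃ/ (between /f/ and /i/): rule 2 targets it, but not between two vowels → unchanged [ʃ].
/i/ (between /ʃ/ and /h/) fails the environment for rule 1, so it stays [i].
/u/ (word-final): in an unstressed syllable, so rule 1 applies → [ə].

[ʃəstəfˈʃihə]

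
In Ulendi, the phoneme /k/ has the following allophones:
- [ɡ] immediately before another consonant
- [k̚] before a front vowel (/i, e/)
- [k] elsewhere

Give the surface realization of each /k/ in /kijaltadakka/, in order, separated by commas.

Occurrence 1 (position 1): before a front vowel (/i, e/) → [k̚].
Occurrence 2 (position 10): immediately before another consonant → [ɡ].
Occurrence 3 (position 11): no conditioning environment matches → elsewhere allophone [k].

[k̚], [ɡ], [k]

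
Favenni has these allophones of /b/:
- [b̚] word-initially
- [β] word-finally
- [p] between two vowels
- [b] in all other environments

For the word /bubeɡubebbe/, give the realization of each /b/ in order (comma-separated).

Occurrence 1 (position 1): word-initially → [b̚].
Occurrence 2 (position 3): between two vowels → [p].
Occurrence 3 (position 7): between two vowels → [p].
Occurrence 4 (position 9): no conditioning environment matches → elsewhere allophone [b].
Occurrence 5 (position 10): no conditioning environment matches → elsewhere allophone [b].

[b̚], [p], [p], [b], [b]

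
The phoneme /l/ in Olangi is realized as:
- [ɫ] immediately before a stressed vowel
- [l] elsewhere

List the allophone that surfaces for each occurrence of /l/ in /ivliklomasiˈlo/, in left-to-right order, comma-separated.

[l], [l], [ɫ]

Occurrence 1 (position 3): no conditioning environment matches → elsewhere allophone [l].
Occurrence 2 (position 6): no conditioning environment matches → elsewhere allophone [l].
Occurrence 3 (position 12): immediately before a stressed vowel → [ɫ].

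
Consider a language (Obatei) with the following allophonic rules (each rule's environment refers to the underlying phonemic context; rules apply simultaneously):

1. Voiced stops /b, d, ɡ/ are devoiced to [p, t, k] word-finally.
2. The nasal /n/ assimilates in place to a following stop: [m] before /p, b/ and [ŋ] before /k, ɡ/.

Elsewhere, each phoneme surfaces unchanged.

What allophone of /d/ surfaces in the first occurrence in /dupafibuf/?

/d/ (word-initial) fails the environment for rule 1, so it stays [d].

[d]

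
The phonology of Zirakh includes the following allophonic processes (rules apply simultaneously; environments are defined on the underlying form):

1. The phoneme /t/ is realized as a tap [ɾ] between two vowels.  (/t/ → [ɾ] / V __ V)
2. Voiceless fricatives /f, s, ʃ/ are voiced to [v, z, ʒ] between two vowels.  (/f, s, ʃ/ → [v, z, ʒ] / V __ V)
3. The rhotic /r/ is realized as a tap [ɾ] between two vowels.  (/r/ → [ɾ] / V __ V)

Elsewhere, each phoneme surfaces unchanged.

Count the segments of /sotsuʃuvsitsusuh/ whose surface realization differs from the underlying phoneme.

2

Segments that undergo a rule: /ʃ/ → [ʒ] (rule 2); /s/ → [z] (rule 2).
All other segments surface unchanged.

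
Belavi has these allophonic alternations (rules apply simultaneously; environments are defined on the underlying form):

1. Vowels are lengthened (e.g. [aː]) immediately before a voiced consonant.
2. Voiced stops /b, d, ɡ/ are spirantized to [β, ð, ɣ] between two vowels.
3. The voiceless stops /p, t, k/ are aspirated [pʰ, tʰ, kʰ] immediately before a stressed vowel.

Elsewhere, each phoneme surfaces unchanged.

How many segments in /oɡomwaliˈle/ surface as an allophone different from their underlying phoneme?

Segments that undergo a rule: /o/ → [oː] (rule 1); /ɡ/ → [ɣ] (rule 2); /o/ → [oː] (rule 1); /a/ → [aː] (rule 1); /i/ → [iː] (rule 1).
All other segments surface unchanged.

5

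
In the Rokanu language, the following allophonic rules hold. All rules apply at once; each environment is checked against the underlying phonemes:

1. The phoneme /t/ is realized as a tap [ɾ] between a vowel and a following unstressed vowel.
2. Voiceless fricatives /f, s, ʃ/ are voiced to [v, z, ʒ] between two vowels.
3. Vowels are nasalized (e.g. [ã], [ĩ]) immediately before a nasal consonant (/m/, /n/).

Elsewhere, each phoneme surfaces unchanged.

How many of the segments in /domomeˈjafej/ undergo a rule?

3

Segments that undergo a rule: /o/ → [õ] (rule 3); /o/ → [õ] (rule 3); /f/ → [v] (rule 2).
All other segments surface unchanged.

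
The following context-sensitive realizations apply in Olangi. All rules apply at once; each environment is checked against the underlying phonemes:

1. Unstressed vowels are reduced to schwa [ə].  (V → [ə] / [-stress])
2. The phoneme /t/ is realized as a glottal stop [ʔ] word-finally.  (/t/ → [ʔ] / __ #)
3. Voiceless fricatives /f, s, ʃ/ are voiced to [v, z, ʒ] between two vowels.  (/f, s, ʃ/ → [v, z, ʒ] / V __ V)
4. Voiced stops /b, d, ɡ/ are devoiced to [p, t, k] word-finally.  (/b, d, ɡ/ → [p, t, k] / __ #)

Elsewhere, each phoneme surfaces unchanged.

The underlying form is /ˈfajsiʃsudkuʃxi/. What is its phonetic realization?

/f/ (word-initial): rule 3 targets it, but not between two vowels → unchanged [f].
/a/ — between /f/ and /j/; rule 1 does not apply here → [a].
/j/ — not in any rule's target class → [j].
/s/ — between /j/ and /i/; rule 3 does not apply here → [s].
/i/ meets the environment for rule 1 (in an unstressed syllable) → [ə].
/ʃ/ (between /i/ and /s/) is in the target of rule 3 but the environment (between two vowels) is not met → [ʃ].
/s/ (between /ʃ/ and /u/) is in the target of rule 3 but the environment (between two vowels) is not met → [s].
/u/ (between /s/ and /d/): in an unstressed syllable, so rule 1 applies → [ə].
/d/ (between /u/ and /k/) is in the target of rule 4 but the environment (word-finally) is not met → [d].
/k/ — not in any rule's target class → [k].
/u/ — between /k/ and /ʃ/, in an unstressed syllable — surfaces as [ə] (rule 1).
/ʃ/ — between /u/ and /x/; rule 3 does not apply here → [ʃ].
/x/ (between /ʃ/ and /i/): no rule targets it → [x].
/i/ meets the environment for rule 1 (in an unstressed syllable) → [ə].

[ˈfajsəʃsədkəʃxə]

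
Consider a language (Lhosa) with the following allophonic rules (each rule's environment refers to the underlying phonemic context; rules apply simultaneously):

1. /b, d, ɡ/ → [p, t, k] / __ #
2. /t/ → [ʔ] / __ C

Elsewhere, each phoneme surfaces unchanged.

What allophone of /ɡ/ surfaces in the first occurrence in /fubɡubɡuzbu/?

/ɡ/ — between /b/ and /u/; rule 1 does not apply here → [ɡ].

[ɡ]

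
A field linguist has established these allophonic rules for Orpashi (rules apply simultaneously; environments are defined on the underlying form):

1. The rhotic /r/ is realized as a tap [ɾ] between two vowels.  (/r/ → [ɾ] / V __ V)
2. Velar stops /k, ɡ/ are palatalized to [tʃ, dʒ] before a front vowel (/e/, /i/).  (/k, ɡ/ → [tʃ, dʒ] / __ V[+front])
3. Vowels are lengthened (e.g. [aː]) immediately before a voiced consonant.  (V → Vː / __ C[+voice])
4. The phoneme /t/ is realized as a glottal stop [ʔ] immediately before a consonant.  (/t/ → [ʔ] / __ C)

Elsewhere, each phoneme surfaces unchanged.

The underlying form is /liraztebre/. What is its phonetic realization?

[liːɾaːzteːbre]

/l/ (word-initial) is unaffected → [l].
/i/ — between /l/ and /r/, before a voiced consonant — surfaces as [iː] (rule 3).
/r/ — between /i/ and /a/, between two vowels — surfaces as [ɾ] (rule 1).
/a/ (between /r/ and /z/) occurs before a voiced consonant → [aː] by rule 3.
/z/ (between /a/ and /t/): no rule targets it → [z].
/t/ (between /z/ and /e/) is in the target of rule 4 but the environment (immediately before a consonant) is not met → [t].
/e/ (between /t/ and /b/): before a voiced consonant, so rule 3 applies → [eː].
/b/ — not in any rule's target class → [b].
/r/ — between /b/ and /e/; rule 1 does not apply here → [r].
/e/ — word-final; rule 3 does not apply here → [e].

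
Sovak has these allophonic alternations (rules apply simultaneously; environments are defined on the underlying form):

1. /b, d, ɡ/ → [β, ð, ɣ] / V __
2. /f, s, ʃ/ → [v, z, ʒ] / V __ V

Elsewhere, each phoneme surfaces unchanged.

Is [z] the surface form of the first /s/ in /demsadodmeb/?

/s/ — between /m/ and /a/; rule 2 does not apply here → [s].
The actual realization is [s], not [z].

No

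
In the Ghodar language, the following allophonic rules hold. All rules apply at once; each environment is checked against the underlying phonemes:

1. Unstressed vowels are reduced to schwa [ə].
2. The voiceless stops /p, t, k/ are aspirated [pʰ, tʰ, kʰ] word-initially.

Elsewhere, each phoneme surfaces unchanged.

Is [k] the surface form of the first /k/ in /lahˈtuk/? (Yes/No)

/k/ — word-final; rule 2 does not apply here → [k].
The actual realization is [k], which matches [k].

Yes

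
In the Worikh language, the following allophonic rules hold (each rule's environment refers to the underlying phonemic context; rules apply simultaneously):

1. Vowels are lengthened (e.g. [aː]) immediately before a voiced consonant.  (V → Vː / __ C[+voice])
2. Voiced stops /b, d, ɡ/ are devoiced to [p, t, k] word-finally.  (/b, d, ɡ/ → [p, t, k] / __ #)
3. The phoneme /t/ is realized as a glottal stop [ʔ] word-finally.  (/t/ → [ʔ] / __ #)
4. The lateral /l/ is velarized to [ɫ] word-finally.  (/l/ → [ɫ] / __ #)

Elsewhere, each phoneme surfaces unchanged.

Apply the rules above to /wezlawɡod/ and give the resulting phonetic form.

/w/ — not in any rule's target class → [w].
/e/ (between /w/ and /z/) occurs before a voiced consonant → [eː] by rule 1.
/z/ — not in any rule's target class → [z].
/l/ (between /z/ and /a/) is in the target of rule 4 but the environment (word-finally) is not met → [l].
/a/ (between /l/ and /w/): before a voiced consonant, so rule 1 applies → [aː].
/w/ (between /a/ and /ɡ/): no rule targets it → [w].
/ɡ/ (between /w/ and /o/) is in the target of rule 2 but the environment (word-finally) is not met → [ɡ].
/o/ meets the environment for rule 1 (before a voiced consonant) → [oː].
Rule 2 applies to /d/ (word-final: word-finally) → [t].

[weːzlaːwɡoːt]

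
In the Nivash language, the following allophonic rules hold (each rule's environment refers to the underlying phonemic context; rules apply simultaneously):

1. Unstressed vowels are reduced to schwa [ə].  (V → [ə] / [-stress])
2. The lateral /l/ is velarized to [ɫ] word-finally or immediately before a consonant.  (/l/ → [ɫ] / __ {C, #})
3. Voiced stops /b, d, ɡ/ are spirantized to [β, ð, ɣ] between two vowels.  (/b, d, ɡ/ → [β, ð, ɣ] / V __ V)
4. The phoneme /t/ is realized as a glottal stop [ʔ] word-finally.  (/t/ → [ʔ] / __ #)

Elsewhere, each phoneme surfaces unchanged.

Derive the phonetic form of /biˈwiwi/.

[bəˈwiwə]

/b/ (word-initial) is in the target of rule 3 but the environment (between two vowels) is not met → [b].
Rule 1 applies to /i/ (between /b/ and /w/: in an unstressed syllable) → [ə].
/w/ stays [w].
/i/ (between /w/ and /w/): rule 1 targets it, but not in an unstressed syllable → unchanged [i].
/w/ stays [w].
/i/ (word-final) occurs in an unstressed syllable → [ə] by rule 1.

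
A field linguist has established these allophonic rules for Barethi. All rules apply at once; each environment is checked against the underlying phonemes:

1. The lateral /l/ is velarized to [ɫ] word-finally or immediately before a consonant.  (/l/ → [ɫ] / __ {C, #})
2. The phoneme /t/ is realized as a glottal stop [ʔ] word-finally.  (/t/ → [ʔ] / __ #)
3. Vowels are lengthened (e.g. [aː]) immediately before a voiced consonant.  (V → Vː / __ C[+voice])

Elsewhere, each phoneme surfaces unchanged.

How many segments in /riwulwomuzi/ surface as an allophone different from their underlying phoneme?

5

Segments that undergo a rule: /i/ → [iː] (rule 3); /u/ → [uː] (rule 3); /l/ → [ɫ] (rule 1); /o/ → [oː] (rule 3); /u/ → [uː] (rule 3).
All other segments surface unchanged.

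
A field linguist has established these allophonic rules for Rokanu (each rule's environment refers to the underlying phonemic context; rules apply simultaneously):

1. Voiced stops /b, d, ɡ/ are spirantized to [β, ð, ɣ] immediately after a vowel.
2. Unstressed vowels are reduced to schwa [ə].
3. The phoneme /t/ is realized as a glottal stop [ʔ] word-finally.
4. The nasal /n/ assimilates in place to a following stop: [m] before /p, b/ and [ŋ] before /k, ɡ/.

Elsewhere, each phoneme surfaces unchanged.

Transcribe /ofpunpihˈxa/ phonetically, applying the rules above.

Rule 2 applies to /o/ (word-initial: in an unstressed syllable) → [ə].
/f/ (between /o/ and /p/): no rule targets it → [f].
/p/ stays [p].
/u/ — between /p/ and /n/, in an unstressed syllable — surfaces as [ə] (rule 2).
Rule 4 applies to /n/ (between /u/ and /p/: before a labial or velar stop) → [m].
/p/ (between /n/ and /i/) is unaffected → [p].
/i/ (between /p/ and /h/): in an unstressed syllable, so rule 2 applies → [ə].
/h/ (between /i/ and /x/) is unaffected → [h].
/x/ stays [x].
/a/ (word-final): rule 2 targets it, but not in an unstressed syllable → unchanged [a].

[əfpəmpəhˈxa]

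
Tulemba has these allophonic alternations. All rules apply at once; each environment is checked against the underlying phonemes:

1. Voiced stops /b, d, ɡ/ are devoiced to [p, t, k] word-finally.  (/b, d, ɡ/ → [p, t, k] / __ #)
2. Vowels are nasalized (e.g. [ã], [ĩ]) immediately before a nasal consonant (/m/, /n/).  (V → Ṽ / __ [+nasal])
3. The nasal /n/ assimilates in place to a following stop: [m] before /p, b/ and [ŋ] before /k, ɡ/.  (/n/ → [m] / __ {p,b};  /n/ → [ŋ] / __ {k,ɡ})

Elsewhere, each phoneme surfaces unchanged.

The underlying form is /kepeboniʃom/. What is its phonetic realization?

[kepebõniʃõm]

/k/ stays [k].
/e/ (between /k/ and /p/) is in the target of rule 2 but the environment (before a nasal consonant) is not met → [e].
/p/ stays [p].
/e/ (between /p/ and /b/) fails the environment for rule 2, so it stays [e].
/b/ (between /e/ and /o/): rule 1 targets it, but not word-finally → unchanged [b].
/o/ meets the environment for rule 2 (before a nasal consonant) → [õ].
/n/ — between /o/ and /i/; rule 3 does not apply here → [n].
/i/ (between /n/ and /ʃ/): rule 2 targets it, but not before a nasal consonant → unchanged [i].
/ʃ/ (between /i/ and /o/): no rule targets it → [ʃ].
/o/ — between /ʃ/ and /m/, before a nasal consonant — surfaces as [õ] (rule 2).
/m/ — not in any rule's target class → [m].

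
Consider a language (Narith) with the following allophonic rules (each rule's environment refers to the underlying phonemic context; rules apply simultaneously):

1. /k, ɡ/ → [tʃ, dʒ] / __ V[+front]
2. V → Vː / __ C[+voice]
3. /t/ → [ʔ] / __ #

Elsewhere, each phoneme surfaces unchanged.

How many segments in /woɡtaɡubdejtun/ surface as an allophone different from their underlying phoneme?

5

Segments that undergo a rule: /o/ → [oː] (rule 2); /a/ → [aː] (rule 2); /u/ → [uː] (rule 2); /e/ → [eː] (rule 2); /u/ → [uː] (rule 2).
All other segments surface unchanged.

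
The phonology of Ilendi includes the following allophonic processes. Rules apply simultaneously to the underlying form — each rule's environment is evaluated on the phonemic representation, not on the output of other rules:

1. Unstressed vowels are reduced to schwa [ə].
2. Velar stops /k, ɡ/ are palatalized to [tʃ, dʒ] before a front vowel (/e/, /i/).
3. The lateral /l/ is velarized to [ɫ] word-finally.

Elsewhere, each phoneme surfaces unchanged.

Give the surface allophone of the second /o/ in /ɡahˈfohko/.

[ə]

/o/ (word-final): in an unstressed syllable, so rule 1 applies → [ə].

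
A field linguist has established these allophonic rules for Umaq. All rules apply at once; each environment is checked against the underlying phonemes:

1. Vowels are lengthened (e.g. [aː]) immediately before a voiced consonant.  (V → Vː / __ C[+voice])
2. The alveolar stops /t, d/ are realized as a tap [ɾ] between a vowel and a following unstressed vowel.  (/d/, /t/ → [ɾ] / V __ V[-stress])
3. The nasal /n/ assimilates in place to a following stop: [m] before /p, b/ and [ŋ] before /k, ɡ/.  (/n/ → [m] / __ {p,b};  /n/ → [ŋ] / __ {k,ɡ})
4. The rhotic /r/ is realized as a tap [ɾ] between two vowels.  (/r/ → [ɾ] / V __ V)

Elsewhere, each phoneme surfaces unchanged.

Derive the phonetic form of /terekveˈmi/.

/t/ (word-initial) is in the target of rule 2 but the environment (between a vowel and a following unstressed vowel) is not met → [t].
/e/ — between /t/ and /r/, before a voiced consonant — surfaces as [eː] (rule 1).
/r/ (between /e/ and /e/) occurs between two vowels → [ɾ] by rule 4.
/e/ (between /r/ and /k/) fails the environment for rule 1, so it stays [e].
/k/ (between /e/ and /v/): no rule targets it → [k].
/v/ (between /k/ and /e/): no rule targets it → [v].
/e/ (between /v/ and /m/): before a voiced consonant, so rule 1 applies → [eː].
/m/ stays [m].
/i/ (word-final): rule 1 targets it, but not before a voiced consonant → unchanged [i].

[teːɾekveːˈmi]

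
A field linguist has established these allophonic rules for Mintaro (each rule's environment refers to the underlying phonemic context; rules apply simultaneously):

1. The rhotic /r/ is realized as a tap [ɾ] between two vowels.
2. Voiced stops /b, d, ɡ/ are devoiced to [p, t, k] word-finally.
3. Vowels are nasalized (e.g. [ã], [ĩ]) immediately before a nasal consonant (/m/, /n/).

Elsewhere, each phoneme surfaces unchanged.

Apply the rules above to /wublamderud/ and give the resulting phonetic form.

/w/ (word-initial) is unaffected → [w].
/u/ (between /w/ and /b/) is in the target of rule 3 but the environment (before a nasal consonant) is not met → [u].
/b/ (between /u/ and /l/) fails the environment for rule 2, so it stays [b].
/l/ stays [l].
/a/ (between /l/ and /m/): before a nasal consonant, so rule 3 applies → [ã].
/m/ (between /a/ and /d/): no rule targets it → [m].
/d/ (between /m/ and /e/): rule 2 targets it, but not word-finally → unchanged [d].
/e/ — between /d/ and /r/; rule 3 does not apply here → [e].
/r/ — between /e/ and /u/, between two vowels — surfaces as [ɾ] (rule 1).
/u/ (between /r/ and /d/) fails the environment for rule 3, so it stays [u].
/d/ — word-final, word-finally — surfaces as [t] (rule 2).

[wublãmdeɾut]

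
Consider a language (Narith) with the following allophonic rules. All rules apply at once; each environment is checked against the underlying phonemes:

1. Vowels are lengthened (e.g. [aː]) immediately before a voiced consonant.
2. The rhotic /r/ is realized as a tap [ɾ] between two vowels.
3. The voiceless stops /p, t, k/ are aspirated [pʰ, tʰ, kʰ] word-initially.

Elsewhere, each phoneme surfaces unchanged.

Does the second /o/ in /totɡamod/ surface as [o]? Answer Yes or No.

No

/o/ meets the environment for rule 1 (before a voiced consonant) → [oː].
The actual realization is [oː], not [o].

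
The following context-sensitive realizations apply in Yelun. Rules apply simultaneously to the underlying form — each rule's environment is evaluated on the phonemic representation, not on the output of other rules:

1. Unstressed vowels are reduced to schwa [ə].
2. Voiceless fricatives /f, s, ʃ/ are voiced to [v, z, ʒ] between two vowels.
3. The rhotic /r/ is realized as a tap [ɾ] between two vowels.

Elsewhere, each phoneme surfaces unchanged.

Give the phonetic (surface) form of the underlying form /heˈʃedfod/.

[həˈʒedfəd]

/h/ (word-initial): no rule targets it → [h].
/e/ (between /h/ and /ʃ/) occurs in an unstressed syllable → [ə] by rule 1.
Rule 2 applies to /ʃ/ (between /e/ and /e/: between two vowels) → [ʒ].
/e/ (between /ʃ/ and /d/) is in the target of rule 1 but the environment (in an unstressed syllable) is not met → [e].
/d/ (between /e/ and /f/): no rule targets it → [d].
/f/ — between /d/ and /o/; rule 2 does not apply here → [f].
Rule 1 applies to /o/ (between /f/ and /d/: in an unstressed syllable) → [ə].
/d/ (word-final): no rule targets it → [d].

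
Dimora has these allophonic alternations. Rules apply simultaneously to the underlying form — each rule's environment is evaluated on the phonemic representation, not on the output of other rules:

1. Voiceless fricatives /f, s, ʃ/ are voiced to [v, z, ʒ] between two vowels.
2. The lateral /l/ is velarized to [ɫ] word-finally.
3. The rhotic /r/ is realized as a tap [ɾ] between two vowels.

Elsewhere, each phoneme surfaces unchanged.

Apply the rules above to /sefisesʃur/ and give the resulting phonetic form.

[sevizesʃur]

/s/ (word-initial) is in the target of rule 1 but the environment (between two vowels) is not met → [s].
/e/ (between /s/ and /f/) is unaffected → [e].
Rule 1 applies to /f/ (between /e/ and /i/: between two vowels) → [v].
/i/ — not in any rule's target class → [i].
/s/ (between /i/ and /e/) occurs between two vowels → [z] by rule 1.
/e/ — not in any rule's target class → [e].
/s/ (between /e/ and /ʃ/): rule 1 targets it, but not between two vowels → unchanged [s].
/ʃ/ (between /s/ and /u/) is in the target of rule 1 but the environment (between two vowels) is not met → [ʃ].
/u/ (between /ʃ/ and /r/) is unaffected → [u].
/r/ — word-final; rule 3 does not apply here → [r].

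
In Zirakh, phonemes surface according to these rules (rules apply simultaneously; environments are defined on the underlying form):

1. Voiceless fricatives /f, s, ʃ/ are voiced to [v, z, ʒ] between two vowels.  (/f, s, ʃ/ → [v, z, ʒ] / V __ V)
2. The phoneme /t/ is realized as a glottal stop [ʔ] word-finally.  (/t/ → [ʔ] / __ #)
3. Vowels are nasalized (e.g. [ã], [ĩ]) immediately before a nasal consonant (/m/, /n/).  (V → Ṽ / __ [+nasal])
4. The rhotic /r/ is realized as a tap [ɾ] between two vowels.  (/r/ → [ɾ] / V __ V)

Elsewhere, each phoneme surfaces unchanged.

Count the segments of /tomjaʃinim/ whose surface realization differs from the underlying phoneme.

Segments that undergo a rule: /o/ → [õ] (rule 3); /ʃ/ → [ʒ] (rule 1); /i/ → [ĩ] (rule 3); /i/ → [ĩ] (rule 3).
All other segments surface unchanged.

4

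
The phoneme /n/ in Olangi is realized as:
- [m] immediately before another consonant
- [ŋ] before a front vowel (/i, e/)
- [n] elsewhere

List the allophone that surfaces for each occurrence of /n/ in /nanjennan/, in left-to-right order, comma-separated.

Occurrence 1 (position 1): no conditioning environment matches → elsewhere allophone [n].
Occurrence 2 (position 3): immediately before another consonant → [m].
Occurrence 3 (position 6): immediately before another consonant → [m].
Occurrence 4 (position 7): no conditioning environment matches → elsewhere allophone [n].
Occurrence 5 (position 9): no conditioning environment matches → elsewhere allophone [n].

[n], [m], [m], [n], [n]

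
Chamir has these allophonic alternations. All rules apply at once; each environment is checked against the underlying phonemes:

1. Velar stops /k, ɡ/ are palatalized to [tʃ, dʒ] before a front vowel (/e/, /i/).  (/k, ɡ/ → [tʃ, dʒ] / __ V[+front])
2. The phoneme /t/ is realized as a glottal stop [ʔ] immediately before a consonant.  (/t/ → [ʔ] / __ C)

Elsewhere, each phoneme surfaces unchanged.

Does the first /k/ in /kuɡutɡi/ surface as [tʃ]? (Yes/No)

No

/k/ — word-initial; rule 1 does not apply here → [k].
The actual realization is [k], not [tʃ].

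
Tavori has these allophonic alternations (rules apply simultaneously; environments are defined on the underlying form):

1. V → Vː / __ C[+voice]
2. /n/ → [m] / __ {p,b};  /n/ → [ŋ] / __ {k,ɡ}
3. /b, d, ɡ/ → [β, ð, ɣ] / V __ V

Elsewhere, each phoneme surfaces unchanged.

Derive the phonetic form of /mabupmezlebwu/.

/a/ (between /m/ and /b/): before a voiced consonant, so rule 1 applies → [aː].
Rule 3 applies to /b/ (between /a/ and /u/: between two vowels) → [β].
/u/ (between /b/ and /p/): rule 1 targets it, but not before a voiced consonant → unchanged [u].
/e/ meets the environment for rule 1 (before a voiced consonant) → [eː].
Rule 1 applies to /e/ (between /l/ and /b/: before a voiced consonant) → [eː].
/b/ (between /e/ and /w/): rule 3 targets it, but not between two vowels → unchanged [b].
/u/ (word-final) is in the target of rule 1 but the environment (before a voiced consonant) is not met → [u].

[maːβupmeːzleːbwu]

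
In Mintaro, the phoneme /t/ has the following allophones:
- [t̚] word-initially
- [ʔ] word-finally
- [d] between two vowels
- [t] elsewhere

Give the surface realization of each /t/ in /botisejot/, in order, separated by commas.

Occurrence 1 (position 3): between two vowels → [d].
Occurrence 2 (position 9): word-finally → [ʔ].

[d], [ʔ]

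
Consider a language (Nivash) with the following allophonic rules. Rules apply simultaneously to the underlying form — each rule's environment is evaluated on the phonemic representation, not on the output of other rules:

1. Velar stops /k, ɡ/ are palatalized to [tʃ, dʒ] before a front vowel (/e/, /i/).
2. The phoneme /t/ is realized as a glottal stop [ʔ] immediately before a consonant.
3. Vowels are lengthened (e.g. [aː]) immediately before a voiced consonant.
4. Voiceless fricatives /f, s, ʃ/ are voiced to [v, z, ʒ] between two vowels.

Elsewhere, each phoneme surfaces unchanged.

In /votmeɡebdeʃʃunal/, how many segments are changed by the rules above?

Segments that undergo a rule: /t/ → [ʔ] (rule 2); /e/ → [eː] (rule 3); /ɡ/ → [dʒ] (rule 1); /e/ → [eː] (rule 3); /u/ → [uː] (rule 3); /a/ → [aː] (rule 3).
All other segments surface unchanged.

6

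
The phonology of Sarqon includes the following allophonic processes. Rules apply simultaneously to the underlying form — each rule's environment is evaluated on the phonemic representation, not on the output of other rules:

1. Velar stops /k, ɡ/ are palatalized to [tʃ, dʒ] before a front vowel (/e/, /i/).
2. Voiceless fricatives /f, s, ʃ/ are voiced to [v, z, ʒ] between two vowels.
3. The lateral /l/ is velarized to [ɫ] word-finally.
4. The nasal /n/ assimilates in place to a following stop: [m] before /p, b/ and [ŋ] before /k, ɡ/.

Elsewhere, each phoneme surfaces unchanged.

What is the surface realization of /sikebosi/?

/s/ (word-initial) fails the environment for rule 2, so it stays [s].
/i/ (between /s/ and /k/): no rule targets it → [i].
Rule 1 applies to /k/ (between /i/ and /e/: before a front vowel) → [tʃ].
/e/ stays [e].
/b/ (between /e/ and /o/) is unaffected → [b].
/o/ (between /b/ and /s/): no rule targets it → [o].
/s/ — between /o/ and /i/, between two vowels — surfaces as [z] (rule 2).
/i/ (word-final): no rule targets it → [i].

[sitʃebozi]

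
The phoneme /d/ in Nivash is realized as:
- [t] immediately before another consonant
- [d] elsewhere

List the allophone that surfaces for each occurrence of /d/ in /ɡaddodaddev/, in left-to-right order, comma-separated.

Occurrence 1 (position 3): immediately before another consonant → [t].
Occurrence 2 (position 4): no conditioning environment matches → elsewhere allophone [d].
Occurrence 3 (position 6): no conditioning environment matches → elsewhere allophone [d].
Occurrence 4 (position 8): immediately before another consonant → [t].
Occurrence 5 (position 9): no conditioning environment matches → elsewhere allophone [d].

[t], [d], [d], [t], [d]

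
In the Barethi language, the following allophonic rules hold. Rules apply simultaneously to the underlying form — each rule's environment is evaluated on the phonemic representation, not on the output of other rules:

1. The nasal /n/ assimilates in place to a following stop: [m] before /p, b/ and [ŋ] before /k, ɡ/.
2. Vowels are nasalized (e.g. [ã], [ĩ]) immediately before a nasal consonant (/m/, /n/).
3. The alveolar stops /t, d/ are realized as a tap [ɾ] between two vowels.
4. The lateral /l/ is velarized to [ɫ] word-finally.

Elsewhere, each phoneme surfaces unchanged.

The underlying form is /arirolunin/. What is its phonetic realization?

/a/ — word-initial; rule 2 does not apply here → [a].
/r/ — not in any rule's target class → [r].
/i/ — between /r/ and /r/; rule 2 does not apply here → [i].
/r/ (between /i/ and /o/): no rule targets it → [r].
/o/ (between /r/ and /l/) fails the environment for rule 2, so it stays [o].
/l/ — between /o/ and /u/; rule 4 does not apply here → [l].
/u/ (between /l/ and /n/) occurs before a nasal consonant → [ũ] by rule 2.
/n/ (between /u/ and /i/) fails the environment for rule 1, so it stays [n].
/i/ meets the environment for rule 2 (before a nasal consonant) → [ĩ].
/n/ (word-final) fails the environment for rule 1, so it stays [n].

[arirolũnĩn]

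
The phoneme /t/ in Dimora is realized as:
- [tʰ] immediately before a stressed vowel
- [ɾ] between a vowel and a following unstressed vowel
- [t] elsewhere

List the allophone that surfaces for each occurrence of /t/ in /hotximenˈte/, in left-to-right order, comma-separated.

[t], [tʰ]

Occurrence 1 (position 3): no conditioning environment matches → elsewhere allophone [t].
Occurrence 2 (position 9): immediately before a stressed vowel → [tʰ].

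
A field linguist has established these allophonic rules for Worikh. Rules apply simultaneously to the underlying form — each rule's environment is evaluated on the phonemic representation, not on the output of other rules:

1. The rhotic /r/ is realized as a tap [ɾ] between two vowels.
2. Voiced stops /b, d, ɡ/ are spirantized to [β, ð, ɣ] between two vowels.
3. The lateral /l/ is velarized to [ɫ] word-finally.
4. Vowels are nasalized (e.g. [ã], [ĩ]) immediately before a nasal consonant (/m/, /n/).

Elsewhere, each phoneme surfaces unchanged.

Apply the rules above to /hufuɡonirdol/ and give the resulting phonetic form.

/h/ — not in any rule's target class → [h].
/u/ (between /h/ and /f/): rule 4 targets it, but not before a nasal consonant → unchanged [u].
/f/ (between /u/ and /u/): no rule targets it → [f].
/u/ (between /f/ and /ɡ/): rule 4 targets it, but not before a nasal consonant → unchanged [u].
/ɡ/ meets the environment for rule 2 (between two vowels) → [ɣ].
/o/ (between /ɡ/ and /n/): before a nasal consonant, so rule 4 applies → [õ].
/n/ — not in any rule's target class → [n].
/i/ (between /n/ and /r/) fails the environment for rule 4, so it stays [i].
/r/ (between /i/ and /d/): rule 1 targets it, but not between two vowels → unchanged [r].
/d/ (between /r/ and /o/) fails the environment for rule 2, so it stays [d].
/o/ — between /d/ and /l/; rule 4 does not apply here → [o].
/l/ meets the environment for rule 3 (word-finally) → [ɫ].

[hufuɣõnirdoɫ]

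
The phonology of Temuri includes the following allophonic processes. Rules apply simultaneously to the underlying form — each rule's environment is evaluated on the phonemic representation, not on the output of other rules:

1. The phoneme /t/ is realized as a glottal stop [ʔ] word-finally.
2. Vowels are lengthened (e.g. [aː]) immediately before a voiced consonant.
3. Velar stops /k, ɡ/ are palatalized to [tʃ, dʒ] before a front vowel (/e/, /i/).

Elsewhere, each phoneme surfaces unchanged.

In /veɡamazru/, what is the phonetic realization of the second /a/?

[aː]

/a/ (between /m/ and /z/): before a voiced consonant, so rule 2 applies → [aː].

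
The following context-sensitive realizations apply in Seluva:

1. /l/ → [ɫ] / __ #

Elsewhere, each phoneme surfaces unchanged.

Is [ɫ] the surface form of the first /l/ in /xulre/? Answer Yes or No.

/l/ — between /u/ and /r/; rule 1 does not apply here → [l].
The actual realization is [l], not [ɫ].

No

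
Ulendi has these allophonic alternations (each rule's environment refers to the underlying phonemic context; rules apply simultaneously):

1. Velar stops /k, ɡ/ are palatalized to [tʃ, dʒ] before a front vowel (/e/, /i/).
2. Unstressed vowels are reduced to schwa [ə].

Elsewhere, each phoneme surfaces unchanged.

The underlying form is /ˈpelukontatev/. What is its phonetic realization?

[ˈpeləkəntətəv]

/p/ (word-initial) is unaffected → [p].
/e/ (between /p/ and /l/) fails the environment for rule 2, so it stays [e].
/l/ (between /e/ and /u/): no rule targets it → [l].
/u/ (between /l/ and /k/) occurs in an unstressed syllable → [ə] by rule 2.
/k/ — between /u/ and /o/; rule 1 does not apply here → [k].
Rule 2 applies to /o/ (between /k/ and /n/: in an unstressed syllable) → [ə].
/n/ stays [n].
/t/ — not in any rule's target class → [t].
/a/ (between /t/ and /t/): in an unstressed syllable, so rule 2 applies → [ə].
/t/ stays [t].
Rule 2 applies to /e/ (between /t/ and /v/: in an unstressed syllable) → [ə].
/v/ — not in any rule's target class → [v].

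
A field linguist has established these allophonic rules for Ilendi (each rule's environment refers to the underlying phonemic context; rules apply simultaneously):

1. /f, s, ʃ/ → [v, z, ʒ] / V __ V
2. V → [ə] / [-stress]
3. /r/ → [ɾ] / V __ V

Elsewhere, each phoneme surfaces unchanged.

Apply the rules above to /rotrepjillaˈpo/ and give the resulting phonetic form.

[rətrəpjəlləˈpo]

/r/ (word-initial) fails the environment for rule 3, so it stays [r].
/o/ meets the environment for rule 2 (in an unstressed syllable) → [ə].
/t/ — not in any rule's target class → [t].
/r/ (between /t/ and /e/): rule 3 targets it, but not between two vowels → unchanged [r].
/e/ (between /r/ and /p/): in an unstressed syllable, so rule 2 applies → [ə].
/p/ (between /e/ and /j/): no rule targets it → [p].
/j/ stays [j].
/i/ — between /j/ and /l/, in an unstressed syllable — surfaces as [ə] (rule 2).
/l/ stays [l].
/l/ stays [l].
/a/ meets the environment for rule 2 (in an unstressed syllable) → [ə].
/p/ (between /a/ and /o/): no rule targets it → [p].
/o/ (word-final) fails the environment for rule 2, so it stays [o].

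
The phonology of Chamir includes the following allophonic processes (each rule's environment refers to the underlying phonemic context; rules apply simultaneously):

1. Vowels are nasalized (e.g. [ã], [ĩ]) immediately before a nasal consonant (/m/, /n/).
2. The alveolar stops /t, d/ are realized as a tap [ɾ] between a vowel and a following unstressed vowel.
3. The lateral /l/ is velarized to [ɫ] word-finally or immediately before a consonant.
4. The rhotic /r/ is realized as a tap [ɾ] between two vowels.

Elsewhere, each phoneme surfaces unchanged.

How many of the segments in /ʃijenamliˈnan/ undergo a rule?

4

Segments that undergo a rule: /e/ → [ẽ] (rule 1); /a/ → [ã] (rule 1); /i/ → [ĩ] (rule 1); /a/ → [ã] (rule 1).
All other segments surface unchanged.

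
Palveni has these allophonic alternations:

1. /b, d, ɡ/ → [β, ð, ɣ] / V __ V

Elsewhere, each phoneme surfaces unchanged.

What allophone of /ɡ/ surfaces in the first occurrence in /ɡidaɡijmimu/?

/ɡ/ (word-initial) is in the target of rule 1 but the environment (between two vowels) is not met → [ɡ].

[ɡ]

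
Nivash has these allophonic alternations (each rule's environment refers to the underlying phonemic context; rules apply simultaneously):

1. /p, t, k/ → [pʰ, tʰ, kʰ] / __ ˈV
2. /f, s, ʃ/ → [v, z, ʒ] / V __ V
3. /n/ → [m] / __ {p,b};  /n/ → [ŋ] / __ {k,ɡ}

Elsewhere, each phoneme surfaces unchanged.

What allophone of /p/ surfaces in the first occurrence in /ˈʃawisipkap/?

[p]

/p/ (between /i/ and /k/): rule 1 targets it, but not immediately before a stressed vowel → unchanged [p].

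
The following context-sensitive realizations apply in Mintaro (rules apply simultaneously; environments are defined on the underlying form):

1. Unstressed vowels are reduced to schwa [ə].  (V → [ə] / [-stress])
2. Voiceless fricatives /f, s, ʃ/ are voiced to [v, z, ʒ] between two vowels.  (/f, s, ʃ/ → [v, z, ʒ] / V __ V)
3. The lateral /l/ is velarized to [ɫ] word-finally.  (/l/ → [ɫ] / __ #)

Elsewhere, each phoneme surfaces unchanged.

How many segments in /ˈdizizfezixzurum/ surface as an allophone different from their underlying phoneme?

5

Segments that undergo a rule: /i/ → [ə] (rule 1); /e/ → [ə] (rule 1); /i/ → [ə] (rule 1); /u/ → [ə] (rule 1); /u/ → [ə] (rule 1).
All other segments surface unchanged.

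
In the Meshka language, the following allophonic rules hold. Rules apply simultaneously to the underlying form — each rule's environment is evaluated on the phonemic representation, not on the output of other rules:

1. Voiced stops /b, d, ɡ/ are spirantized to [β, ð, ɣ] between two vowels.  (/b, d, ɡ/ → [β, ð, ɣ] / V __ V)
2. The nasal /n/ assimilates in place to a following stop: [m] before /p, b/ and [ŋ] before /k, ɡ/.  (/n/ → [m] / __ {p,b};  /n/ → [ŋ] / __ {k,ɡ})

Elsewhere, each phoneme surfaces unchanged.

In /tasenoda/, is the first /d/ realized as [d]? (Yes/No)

/d/ meets the environment for rule 1 (between two vowels) → [ð].
The actual realization is [ð], not [d].

No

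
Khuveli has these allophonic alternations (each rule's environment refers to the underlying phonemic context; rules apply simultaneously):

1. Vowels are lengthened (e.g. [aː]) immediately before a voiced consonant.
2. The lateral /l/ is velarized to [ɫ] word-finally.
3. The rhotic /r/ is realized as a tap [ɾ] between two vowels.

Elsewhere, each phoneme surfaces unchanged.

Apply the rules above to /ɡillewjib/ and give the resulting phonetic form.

[ɡiːlleːwjiːb]

/ɡ/ stays [ɡ].
/i/ (between /ɡ/ and /l/): before a voiced consonant, so rule 1 applies → [iː].
/l/ — between /i/ and /l/; rule 2 does not apply here → [l].
/l/ (between /l/ and /e/) is in the target of rule 2 but the environment (word-finally) is not met → [l].
/e/ — between /l/ and /w/, before a voiced consonant — surfaces as [eː] (rule 1).
/w/ — not in any rule's target class → [w].
/j/ (between /w/ and /i/): no rule targets it → [j].
/i/ (between /j/ and /b/) occurs before a voiced consonant → [iː] by rule 1.
/b/ stays [b].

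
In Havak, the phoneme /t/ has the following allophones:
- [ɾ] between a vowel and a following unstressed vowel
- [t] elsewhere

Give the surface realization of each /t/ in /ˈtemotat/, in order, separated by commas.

Occurrence 1 (position 1): no conditioning environment matches → elsewhere allophone [t].
Occurrence 2 (position 5): between a vowel and a following unstressed vowel → [ɾ].
Occurrence 3 (position 7): no conditioning environment matches → elsewhere allophone [t].

[t], [ɾ], [t]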